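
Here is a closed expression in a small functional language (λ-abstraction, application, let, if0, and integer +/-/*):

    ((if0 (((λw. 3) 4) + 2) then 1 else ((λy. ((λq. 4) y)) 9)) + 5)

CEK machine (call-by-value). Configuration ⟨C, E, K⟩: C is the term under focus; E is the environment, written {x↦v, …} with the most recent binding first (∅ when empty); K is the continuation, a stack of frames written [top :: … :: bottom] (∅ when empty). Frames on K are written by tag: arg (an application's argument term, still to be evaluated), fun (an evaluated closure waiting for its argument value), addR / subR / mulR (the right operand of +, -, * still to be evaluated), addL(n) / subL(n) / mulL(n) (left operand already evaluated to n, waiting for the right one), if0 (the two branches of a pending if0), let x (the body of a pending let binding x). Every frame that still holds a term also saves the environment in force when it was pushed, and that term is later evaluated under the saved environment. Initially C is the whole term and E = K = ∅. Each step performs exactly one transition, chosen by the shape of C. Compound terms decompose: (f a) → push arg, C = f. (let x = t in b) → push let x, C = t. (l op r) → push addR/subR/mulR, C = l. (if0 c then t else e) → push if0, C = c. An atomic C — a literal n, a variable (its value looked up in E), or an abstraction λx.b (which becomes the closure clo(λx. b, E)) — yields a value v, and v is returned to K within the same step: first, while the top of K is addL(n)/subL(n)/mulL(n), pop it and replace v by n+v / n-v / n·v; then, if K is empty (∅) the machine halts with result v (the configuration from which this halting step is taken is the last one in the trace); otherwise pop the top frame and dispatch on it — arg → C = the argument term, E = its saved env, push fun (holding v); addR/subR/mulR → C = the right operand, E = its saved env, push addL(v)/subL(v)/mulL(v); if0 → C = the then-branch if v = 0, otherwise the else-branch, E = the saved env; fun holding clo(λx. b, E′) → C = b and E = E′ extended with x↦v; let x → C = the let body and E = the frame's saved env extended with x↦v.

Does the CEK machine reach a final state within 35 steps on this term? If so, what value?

0. ⟨C=((if0 (((λw. 3) 4) + 2) then 1 else ((λy. ((λq. 4) y)) 9)) + 5); E=∅; K=∅⟩
1. ⟨C=(if0 (((λw. 3) 4) + 2) then 1 else ((λy. ((λq. 4) y)) 9)); E=∅; K=[addR]⟩
2. ⟨C=(((λw. 3) 4) + 2); E=∅; K=[if0 :: addR]⟩
3. ⟨C=((λw. 3) 4); E=∅; K=[addR :: if0 :: addR]⟩
4. ⟨C=(λw. 3); E=∅; K=[arg :: addR :: if0 :: addR]⟩
5. ⟨C=4; E=∅; K=[fun :: addR :: if0 :: addR]⟩
6. ⟨C=3; E={w↦4}; K=[addR :: if0 :: addR]⟩
7. ⟨C=2; E=∅; K=[addL(3) :: if0 :: addR]⟩
8. ⟨C=((λy. ((λq. 4) y)) 9); E=∅; K=[addR]⟩
9. ⟨C=(λy. ((λq. 4) y)); E=∅; K=[arg :: addR]⟩
10. ⟨C=9; E=∅; K=[fun :: addR]⟩
11. ⟨C=((λq. 4) y); E={y↦9}; K=[addR]⟩
12. ⟨C=(λq. 4); E={y↦9}; K=[arg :: addR]⟩
13. ⟨C=y; E={y↦9}; K=[fun :: addR]⟩
14. ⟨C=4; E={q↦9, y↦9}; K=[addR]⟩
15. ⟨C=5; E=∅; K=[addL(4)]⟩
→ final value 9

Answer: 9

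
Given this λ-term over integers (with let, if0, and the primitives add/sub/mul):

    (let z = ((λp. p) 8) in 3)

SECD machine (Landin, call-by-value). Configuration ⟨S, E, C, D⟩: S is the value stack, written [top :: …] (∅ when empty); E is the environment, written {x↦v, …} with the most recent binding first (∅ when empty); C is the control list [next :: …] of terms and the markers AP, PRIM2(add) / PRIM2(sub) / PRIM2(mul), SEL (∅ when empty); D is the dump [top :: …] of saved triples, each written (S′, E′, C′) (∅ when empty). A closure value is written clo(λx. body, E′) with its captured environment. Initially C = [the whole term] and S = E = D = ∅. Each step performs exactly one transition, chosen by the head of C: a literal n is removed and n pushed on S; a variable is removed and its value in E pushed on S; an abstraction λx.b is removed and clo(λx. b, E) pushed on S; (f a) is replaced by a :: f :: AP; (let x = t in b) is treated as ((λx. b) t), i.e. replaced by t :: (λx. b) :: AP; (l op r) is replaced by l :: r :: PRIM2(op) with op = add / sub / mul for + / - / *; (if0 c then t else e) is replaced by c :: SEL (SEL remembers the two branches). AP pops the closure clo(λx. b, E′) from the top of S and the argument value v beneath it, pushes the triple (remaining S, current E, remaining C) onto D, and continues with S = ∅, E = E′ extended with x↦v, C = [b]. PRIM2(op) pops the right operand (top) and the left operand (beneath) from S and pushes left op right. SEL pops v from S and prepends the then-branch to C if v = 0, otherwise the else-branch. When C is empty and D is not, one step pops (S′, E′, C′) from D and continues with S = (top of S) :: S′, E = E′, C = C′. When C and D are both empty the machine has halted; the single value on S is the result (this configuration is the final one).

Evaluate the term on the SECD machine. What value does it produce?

Answer: 3

Derivation:
t=0: [S=∅ | E=∅ | C=[(let z = ((λp. p) 8) in 3)] | D=∅]
t=1: [S=∅ | E=∅ | C=[((λp. p) 8) :: (λz. 3) :: AP] | D=∅]
t=2: [S=∅ | E=∅ | C=[8 :: (λp. p) :: AP :: (λz. 3) :: AP] | D=∅]
t=3: [S=[8] | E=∅ | C=[(λp. p) :: AP :: (λz. 3) :: AP] | D=∅]
t=4: [S=[clo(λp. p, ∅) :: 8] | E=∅ | C=[AP :: (λz. 3) :: AP] | D=∅]
t=5: [S=∅ | E={p↦8} | C=[p] | D=[(∅, ∅, [(λz. 3) :: AP])]]
t=6: [S=[8] | E={p↦8} | C=∅ | D=[(∅, ∅, [(λz. 3) :: AP])]]
t=7: [S=[8] | E=∅ | C=[(λz. 3) :: AP] | D=∅]
t=8: [S=[clo(λz. 3, ∅) :: 8] | E=∅ | C=[AP] | D=∅]
t=9: [S=∅ | E={z↦8} | C=[3] | D=[(∅, ∅, ∅)]]
t=10: [S=[3] | E={z↦8} | C=∅ | D=[(∅, ∅, ∅)]]
t=11: [S=[3] | E=∅ | C=∅ | D=∅]
→ final value 3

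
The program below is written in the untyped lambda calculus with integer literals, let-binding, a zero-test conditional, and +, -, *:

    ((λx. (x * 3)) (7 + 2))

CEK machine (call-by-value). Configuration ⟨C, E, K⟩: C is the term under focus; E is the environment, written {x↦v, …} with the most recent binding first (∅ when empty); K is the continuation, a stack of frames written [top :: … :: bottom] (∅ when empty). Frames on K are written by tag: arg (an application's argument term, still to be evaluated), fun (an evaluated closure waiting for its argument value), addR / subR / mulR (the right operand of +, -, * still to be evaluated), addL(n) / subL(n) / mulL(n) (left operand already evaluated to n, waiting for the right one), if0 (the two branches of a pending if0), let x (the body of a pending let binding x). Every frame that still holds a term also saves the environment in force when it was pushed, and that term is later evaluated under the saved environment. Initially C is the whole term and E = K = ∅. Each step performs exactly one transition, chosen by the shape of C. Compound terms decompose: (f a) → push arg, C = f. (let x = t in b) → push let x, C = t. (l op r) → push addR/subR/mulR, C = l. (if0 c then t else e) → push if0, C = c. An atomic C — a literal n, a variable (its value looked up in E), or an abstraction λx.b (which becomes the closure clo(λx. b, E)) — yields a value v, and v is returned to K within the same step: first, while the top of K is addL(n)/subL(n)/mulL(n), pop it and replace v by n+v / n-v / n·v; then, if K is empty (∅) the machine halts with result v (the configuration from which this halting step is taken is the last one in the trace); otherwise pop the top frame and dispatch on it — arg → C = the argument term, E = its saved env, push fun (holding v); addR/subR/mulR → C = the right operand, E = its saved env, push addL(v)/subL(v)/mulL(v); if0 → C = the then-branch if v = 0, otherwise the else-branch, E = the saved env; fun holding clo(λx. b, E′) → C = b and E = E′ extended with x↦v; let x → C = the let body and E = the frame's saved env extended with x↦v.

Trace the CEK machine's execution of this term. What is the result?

Answer: 27

Derivation:
step 0: <C=((λx. (x * 3)) (7 + 2)), E=∅, K=∅>
step 1: <C=(λx. (x * 3)), E=∅, K=[arg]>
step 2: <C=(7 + 2), E=∅, K=[fun]>
step 3: <C=7, E=∅, K=[addR :: fun]>
step 4: <C=2, E=∅, K=[addL(7) :: fun]>
step 5: <C=(x * 3), E={x↦9}, K=∅>
step 6: <C=x, E={x↦9}, K=[mulR]>
step 7: <C=3, E={x↦9}, K=[mulL(9)]>
→ final value 27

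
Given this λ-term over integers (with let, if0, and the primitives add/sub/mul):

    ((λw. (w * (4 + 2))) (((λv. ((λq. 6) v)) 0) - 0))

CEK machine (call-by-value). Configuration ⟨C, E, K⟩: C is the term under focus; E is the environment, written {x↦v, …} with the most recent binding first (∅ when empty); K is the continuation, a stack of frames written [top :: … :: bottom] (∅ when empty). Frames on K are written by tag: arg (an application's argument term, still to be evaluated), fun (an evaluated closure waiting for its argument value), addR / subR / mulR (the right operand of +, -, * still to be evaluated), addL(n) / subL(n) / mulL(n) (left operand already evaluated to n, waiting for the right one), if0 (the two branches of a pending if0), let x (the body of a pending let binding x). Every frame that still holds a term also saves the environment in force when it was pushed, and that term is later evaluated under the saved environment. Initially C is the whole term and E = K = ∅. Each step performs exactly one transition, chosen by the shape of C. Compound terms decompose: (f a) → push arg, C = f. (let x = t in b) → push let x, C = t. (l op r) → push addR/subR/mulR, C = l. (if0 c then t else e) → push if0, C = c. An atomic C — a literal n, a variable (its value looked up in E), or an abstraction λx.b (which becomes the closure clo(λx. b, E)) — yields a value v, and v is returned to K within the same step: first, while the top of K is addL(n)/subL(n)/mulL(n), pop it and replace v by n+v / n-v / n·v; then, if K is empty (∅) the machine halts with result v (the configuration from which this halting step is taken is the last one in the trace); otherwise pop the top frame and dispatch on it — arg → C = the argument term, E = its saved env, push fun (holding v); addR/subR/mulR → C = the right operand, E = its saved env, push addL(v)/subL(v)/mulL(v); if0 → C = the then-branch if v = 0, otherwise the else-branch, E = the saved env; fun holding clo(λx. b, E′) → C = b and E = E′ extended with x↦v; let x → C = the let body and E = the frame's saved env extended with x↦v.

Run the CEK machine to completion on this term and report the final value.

t=0: ⟨C=((λw. (w * (4 + 2))) (((λv. ((λq. 6) v)) 0) - 0)); E=∅; K=∅⟩
t=1: ⟨C=(λw. (w * (4 + 2))); E=∅; K=[arg]⟩
t=2: ⟨C=(((λv. ((λq. 6) v)) 0) - 0); E=∅; K=[fun]⟩
t=3: ⟨C=((λv. ((λq. 6) v)) 0); E=∅; K=[subR :: fun]⟩
t=4: ⟨C=(λv. ((λq. 6) v)); E=∅; K=[arg :: subR :: fun]⟩
t=5: ⟨C=0; E=∅; K=[fun :: subR :: fun]⟩
t=6: ⟨C=((λq. 6) v); E={v↦0}; K=[subR :: fun]⟩
t=7: ⟨C=(λq. 6); E={v↦0}; K=[arg :: subR :: fun]⟩
t=8: ⟨C=v; E={v↦0}; K=[fun :: subR :: fun]⟩
t=9: ⟨C=6; E={q↦0, v↦0}; K=[subR :: fun]⟩
t=10: ⟨C=0; E=∅; K=[subL(6) :: fun]⟩
t=11: ⟨C=(w * (4 + 2)); E={w↦6}; K=∅⟩
t=12: ⟨C=w; E={w↦6}; K=[mulR]⟩
t=13: ⟨C=(4 + 2); E={w↦6}; K=[mulL(6)]⟩
t=14: ⟨C=4; E={w↦6}; K=[addR :: mulL(6)]⟩
t=15: ⟨C=2; E={w↦6}; K=[addL(4) :: mulL(6)]⟩
→ final value 36

Answer: 36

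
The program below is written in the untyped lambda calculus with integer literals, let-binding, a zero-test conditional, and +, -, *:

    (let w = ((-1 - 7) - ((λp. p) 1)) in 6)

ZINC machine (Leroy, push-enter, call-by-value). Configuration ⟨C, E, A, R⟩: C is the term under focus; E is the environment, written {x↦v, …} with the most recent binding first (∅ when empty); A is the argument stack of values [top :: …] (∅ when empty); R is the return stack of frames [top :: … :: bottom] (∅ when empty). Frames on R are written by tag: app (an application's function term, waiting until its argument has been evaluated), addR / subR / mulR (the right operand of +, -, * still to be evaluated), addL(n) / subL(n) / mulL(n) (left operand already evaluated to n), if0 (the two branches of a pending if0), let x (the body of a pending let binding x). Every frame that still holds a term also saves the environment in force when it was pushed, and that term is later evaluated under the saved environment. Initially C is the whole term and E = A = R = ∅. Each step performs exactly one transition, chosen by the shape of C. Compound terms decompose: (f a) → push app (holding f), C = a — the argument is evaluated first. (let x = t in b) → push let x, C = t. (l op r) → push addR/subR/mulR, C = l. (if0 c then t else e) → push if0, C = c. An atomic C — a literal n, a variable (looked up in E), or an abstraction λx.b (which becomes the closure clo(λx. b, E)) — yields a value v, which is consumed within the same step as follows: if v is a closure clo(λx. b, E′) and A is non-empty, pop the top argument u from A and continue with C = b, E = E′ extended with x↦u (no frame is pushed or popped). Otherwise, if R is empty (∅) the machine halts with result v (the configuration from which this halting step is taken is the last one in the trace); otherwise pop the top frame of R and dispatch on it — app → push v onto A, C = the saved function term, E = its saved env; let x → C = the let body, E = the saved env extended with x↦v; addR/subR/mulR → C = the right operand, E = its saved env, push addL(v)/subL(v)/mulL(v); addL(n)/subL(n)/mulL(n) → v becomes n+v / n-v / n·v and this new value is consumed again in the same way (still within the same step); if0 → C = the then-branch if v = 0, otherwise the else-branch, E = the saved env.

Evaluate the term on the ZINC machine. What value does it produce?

Answer: 6

Execution trace:
[0] <C=(let w = ((-1 - 7) - ((λp. p) 1)) in 6), E=∅, A=∅, R=∅>
[1] <C=((-1 - 7) - ((λp. p) 1)), E=∅, A=∅, R=[let w]>
[2] <C=(-1 - 7), E=∅, A=∅, R=[subR :: let w]>
[3] <C=-1, E=∅, A=∅, R=[subR :: subR :: let w]>
[4] <C=7, E=∅, A=∅, R=[subL(-1) :: subR :: let w]>
[5] <C=((λp. p) 1), E=∅, A=∅, R=[subL(-8) :: let w]>
[6] <C=1, E=∅, A=∅, R=[app :: subL(-8) :: let w]>
[7] <C=(λp. p), E=∅, A=[1], R=[subL(-8) :: let w]>
[8] <C=p, E={p↦1}, A=∅, R=[subL(-8) :: let w]>
[9] <C=6, E={w↦-9}, A=∅, R=∅>
→ final value 6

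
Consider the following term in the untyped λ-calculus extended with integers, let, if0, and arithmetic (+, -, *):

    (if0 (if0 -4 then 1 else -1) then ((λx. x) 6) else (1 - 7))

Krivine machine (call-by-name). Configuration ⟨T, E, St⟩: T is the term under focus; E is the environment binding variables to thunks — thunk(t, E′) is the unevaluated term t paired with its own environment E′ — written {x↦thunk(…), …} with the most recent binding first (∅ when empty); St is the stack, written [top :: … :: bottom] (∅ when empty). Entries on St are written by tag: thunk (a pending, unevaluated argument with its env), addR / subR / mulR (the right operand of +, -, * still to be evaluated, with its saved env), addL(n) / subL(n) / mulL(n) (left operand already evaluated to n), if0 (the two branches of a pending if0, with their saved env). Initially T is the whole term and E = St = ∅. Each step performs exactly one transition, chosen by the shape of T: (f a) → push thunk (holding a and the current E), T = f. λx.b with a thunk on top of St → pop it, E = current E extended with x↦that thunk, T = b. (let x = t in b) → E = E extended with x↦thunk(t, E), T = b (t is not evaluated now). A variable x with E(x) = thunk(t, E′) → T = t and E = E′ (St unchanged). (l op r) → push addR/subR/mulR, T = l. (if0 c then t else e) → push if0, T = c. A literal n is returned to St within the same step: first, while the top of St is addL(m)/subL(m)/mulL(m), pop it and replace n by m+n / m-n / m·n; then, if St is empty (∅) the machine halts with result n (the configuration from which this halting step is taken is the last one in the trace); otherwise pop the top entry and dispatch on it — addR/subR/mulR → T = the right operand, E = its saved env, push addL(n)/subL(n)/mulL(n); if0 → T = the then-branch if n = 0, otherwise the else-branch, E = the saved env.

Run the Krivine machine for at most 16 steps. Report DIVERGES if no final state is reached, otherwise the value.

t=0: [T=(if0 (if0 -4 then 1 else -1) then ((λx. x) 6) else (1 - 7)) | E=∅ | St=∅]
t=1: [T=(if0 -4 then 1 else -1) | E=∅ | St=[if0]]
t=2: [T=-4 | E=∅ | St=[if0 :: if0]]
t=3: [T=-1 | E=∅ | St=[if0]]
t=4: [T=(1 - 7) | E=∅ | St=∅]
t=5: [T=1 | E=∅ | St=[subR]]
t=6: [T=7 | E=∅ | St=[subL(1)]]
→ final value -6

Answer: -6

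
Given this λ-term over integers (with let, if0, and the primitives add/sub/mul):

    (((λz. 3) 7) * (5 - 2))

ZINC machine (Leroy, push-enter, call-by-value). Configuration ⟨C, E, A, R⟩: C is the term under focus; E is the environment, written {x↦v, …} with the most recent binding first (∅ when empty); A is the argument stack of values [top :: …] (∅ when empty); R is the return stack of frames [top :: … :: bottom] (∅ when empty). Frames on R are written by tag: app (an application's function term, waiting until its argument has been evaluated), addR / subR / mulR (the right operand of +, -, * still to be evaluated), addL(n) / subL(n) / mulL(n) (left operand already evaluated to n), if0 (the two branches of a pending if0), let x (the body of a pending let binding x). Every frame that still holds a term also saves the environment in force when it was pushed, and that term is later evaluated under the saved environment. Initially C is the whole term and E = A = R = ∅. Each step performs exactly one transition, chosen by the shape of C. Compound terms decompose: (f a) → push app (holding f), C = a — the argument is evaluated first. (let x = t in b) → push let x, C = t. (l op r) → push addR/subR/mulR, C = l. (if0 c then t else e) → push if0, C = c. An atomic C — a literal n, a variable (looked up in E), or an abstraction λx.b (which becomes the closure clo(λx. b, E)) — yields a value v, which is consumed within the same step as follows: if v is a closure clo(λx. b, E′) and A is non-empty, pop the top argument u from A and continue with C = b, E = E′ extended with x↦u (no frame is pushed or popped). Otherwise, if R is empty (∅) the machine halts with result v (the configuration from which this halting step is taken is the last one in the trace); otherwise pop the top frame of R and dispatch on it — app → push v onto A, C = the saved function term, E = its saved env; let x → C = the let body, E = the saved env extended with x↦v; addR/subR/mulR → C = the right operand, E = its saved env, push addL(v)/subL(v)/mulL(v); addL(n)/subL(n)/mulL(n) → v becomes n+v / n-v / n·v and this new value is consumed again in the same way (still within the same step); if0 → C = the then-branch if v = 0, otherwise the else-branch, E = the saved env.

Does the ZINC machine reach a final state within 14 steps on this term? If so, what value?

t=0: <C=(((λz. 3) 7) * (5 - 2)), E=∅, A=∅, R=∅>
t=1: <C=((λz. 3) 7), E=∅, A=∅, R=[mulR]>
t=2: <C=7, E=∅, A=∅, R=[app :: mulR]>
t=3: <C=(λz. 3), E=∅, A=[7], R=[mulR]>
t=4: <C=3, E={z↦7}, A=∅, R=[mulR]>
t=5: <C=(5 - 2), E=∅, A=∅, R=[mulL(3)]>
t=6: <C=5, E=∅, A=∅, R=[subR :: mulL(3)]>
t=7: <C=2, E=∅, A=∅, R=[subL(5) :: mulL(3)]>
→ final value 9

Answer: 9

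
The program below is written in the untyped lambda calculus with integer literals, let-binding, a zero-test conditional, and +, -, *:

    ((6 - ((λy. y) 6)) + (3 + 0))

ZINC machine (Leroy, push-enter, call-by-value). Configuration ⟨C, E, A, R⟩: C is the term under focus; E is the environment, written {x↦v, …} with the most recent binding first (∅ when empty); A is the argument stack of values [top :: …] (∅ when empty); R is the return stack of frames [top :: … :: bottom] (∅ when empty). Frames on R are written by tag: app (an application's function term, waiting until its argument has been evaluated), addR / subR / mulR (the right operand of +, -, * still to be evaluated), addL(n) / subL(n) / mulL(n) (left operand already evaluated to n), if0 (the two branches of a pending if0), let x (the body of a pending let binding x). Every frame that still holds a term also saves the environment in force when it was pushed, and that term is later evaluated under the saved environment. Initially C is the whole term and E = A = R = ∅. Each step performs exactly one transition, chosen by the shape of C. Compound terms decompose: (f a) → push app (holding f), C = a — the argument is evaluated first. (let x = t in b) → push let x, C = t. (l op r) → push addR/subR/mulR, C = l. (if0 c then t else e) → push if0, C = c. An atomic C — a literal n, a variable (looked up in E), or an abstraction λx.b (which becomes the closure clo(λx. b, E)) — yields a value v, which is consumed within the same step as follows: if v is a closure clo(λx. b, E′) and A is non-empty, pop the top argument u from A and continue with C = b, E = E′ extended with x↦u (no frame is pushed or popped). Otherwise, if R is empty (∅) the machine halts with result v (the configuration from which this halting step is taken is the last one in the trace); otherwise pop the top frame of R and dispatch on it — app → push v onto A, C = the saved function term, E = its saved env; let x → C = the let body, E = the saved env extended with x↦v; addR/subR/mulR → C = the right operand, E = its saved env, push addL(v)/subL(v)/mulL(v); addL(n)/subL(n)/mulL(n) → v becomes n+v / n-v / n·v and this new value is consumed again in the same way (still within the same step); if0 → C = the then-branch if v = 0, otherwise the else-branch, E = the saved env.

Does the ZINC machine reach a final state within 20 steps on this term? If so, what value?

0. ⟨C=((6 - ((λy. y) 6)) + (3 + 0)); E=∅; A=∅; R=∅⟩
1. ⟨C=(6 - ((λy. y) 6)); E=∅; A=∅; R=[addR]⟩
2. ⟨C=6; E=∅; A=∅; R=[subR :: addR]⟩
3. ⟨C=((λy. y) 6); E=∅; A=∅; R=[subL(6) :: addR]⟩
4. ⟨C=6; E=∅; A=∅; R=[app :: subL(6) :: addR]⟩
5. ⟨C=(λy. y); E=∅; A=[6]; R=[subL(6) :: addR]⟩
6. ⟨C=y; E={y↦6}; A=∅; R=[subL(6) :: addR]⟩
7. ⟨C=(3 + 0); E=∅; A=∅; R=[addL(0)]⟩
8. ⟨C=3; E=∅; A=∅; R=[addR :: addL(0)]⟩
9. ⟨C=0; E=∅; A=∅; R=[addL(3) :: addL(0)]⟩
→ final value 3

Answer: 3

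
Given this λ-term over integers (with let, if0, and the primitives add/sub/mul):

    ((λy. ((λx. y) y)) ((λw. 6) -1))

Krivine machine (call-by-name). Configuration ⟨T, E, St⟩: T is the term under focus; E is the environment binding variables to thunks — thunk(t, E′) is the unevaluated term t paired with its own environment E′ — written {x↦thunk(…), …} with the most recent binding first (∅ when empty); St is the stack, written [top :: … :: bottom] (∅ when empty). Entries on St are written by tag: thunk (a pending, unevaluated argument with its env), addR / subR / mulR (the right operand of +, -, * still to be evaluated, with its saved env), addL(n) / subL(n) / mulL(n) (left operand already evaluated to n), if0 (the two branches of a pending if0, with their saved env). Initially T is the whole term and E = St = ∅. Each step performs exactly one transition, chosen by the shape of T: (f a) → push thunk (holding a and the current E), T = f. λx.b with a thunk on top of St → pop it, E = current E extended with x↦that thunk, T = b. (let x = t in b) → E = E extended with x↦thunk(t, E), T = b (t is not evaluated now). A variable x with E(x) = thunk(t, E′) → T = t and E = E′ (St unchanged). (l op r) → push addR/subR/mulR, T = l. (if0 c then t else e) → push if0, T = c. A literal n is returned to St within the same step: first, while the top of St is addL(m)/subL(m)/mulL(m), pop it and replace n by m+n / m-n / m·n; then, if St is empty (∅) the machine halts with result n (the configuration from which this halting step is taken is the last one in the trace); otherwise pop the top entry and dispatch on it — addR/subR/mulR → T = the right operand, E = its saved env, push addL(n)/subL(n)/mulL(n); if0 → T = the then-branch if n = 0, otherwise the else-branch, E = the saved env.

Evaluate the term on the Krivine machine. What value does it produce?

0. [T=((λy. ((λx. y) y)) ((λw. 6) -1)) | E=∅ | St=∅]
1. [T=(λy. ((λx. y) y)) | E=∅ | St=[thunk]]
2. [T=((λx. y) y) | E={y↦thunk(((λw. 6) -1), ∅)} | St=∅]
3. [T=(λx. y) | E={y↦thunk(((λw. 6) -1), ∅)} | St=[thunk]]
4. [T=y | E={x↦thunk(y, {y↦thunk(((λw. 6) -1), ∅)}), y↦thunk(((λw. 6) -1), ∅)} | St=∅]
5. [T=((λw. 6) -1) | E=∅ | St=∅]
6. [T=(λw. 6) | E=∅ | St=[thunk]]
7. [T=6 | E={w↦thunk(-1, ∅)} | St=∅]
→ final value 6

Answer: 6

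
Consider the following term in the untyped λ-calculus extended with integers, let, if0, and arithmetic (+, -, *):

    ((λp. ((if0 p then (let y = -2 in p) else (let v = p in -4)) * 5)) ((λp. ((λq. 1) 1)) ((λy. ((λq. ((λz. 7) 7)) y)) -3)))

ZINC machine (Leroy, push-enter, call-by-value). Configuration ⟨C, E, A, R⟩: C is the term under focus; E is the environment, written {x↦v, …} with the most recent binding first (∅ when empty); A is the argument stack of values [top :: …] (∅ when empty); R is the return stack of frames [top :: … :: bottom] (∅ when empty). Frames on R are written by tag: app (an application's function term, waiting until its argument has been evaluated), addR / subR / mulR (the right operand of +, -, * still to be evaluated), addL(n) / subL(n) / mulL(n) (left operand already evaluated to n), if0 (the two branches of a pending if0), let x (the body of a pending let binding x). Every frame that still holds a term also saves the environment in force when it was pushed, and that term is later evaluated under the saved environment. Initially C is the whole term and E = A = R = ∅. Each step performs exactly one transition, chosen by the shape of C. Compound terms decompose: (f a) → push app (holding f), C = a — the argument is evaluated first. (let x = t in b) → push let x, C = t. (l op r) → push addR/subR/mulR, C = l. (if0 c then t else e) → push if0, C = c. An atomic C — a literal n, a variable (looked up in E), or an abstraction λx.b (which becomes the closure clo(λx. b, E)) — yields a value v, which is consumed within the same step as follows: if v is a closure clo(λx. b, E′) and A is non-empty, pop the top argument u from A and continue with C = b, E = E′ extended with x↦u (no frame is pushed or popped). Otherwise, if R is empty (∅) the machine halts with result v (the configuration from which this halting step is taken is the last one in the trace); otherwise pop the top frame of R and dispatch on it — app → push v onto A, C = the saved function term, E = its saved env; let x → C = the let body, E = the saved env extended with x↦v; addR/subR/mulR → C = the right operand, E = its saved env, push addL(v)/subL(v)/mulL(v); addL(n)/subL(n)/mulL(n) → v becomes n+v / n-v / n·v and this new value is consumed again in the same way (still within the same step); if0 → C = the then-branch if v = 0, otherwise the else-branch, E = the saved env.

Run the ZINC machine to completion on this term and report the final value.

t=0: ⟨C=((λp. ((if0 p then (let y = -2 in p) else (let v = p in -4)) * 5)) ((λp. ((λq. 1) 1)) ((λy. ((λq. ((λz. 7) 7)) y)) -3))); E=∅; A=∅; R=∅⟩
t=1: ⟨C=((λp. ((λq. 1) 1)) ((λy. ((λq. ((λz. 7) 7)) y)) -3)); E=∅; A=∅; R=[app]⟩
t=2: ⟨C=((λy. ((λq. ((λz. 7) 7)) y)) -3); E=∅; A=∅; R=[app :: app]⟩
t=3: ⟨C=-3; E=∅; A=∅; R=[app :: app :: app]⟩
t=4: ⟨C=(λy. ((λq. ((λz. 7) 7)) y)); E=∅; A=[-3]; R=[app :: app]⟩
t=5: ⟨C=((λq. ((λz. 7) 7)) y); E={y↦-3}; A=∅; R=[app :: app]⟩
t=6: ⟨C=y; E={y↦-3}; A=∅; R=[app :: app :: app]⟩
t=7: ⟨C=(λq. ((λz. 7) 7)); E={y↦-3}; A=[-3]; R=[app :: app]⟩
t=8: ⟨C=((λz. 7) 7); E={q↦-3, y↦-3}; A=∅; R=[app :: app]⟩
t=9: ⟨C=7; E={q↦-3, y↦-3}; A=∅; R=[app :: app :: app]⟩
t=10: ⟨C=(λz. 7); E={q↦-3, y↦-3}; A=[7]; R=[app :: app]⟩
t=11: ⟨C=7; E={z↦7, q↦-3, y↦-3}; A=∅; R=[app :: app]⟩
t=12: ⟨C=(λp. ((λq. 1) 1)); E=∅; A=[7]; R=[app]⟩
t=13: ⟨C=((λq. 1) 1); E={p↦7}; A=∅; R=[app]⟩
t=14: ⟨C=1; E={p↦7}; A=∅; R=[app :: app]⟩
t=15: ⟨C=(λq. 1); E={p↦7}; A=[1]; R=[app]⟩
t=16: ⟨C=1; E={q↦1, p↦7}; A=∅; R=[app]⟩
t=17: ⟨C=(λp. ((if0 p then (let y = -2 in p) else (let v = p in -4)) * 5)); E=∅; A=[1]; R=∅⟩
t=18: ⟨C=((if0 p then (let y = -2 in p) else (let v = p in -4)) * 5); E={p↦1}; A=∅; R=∅⟩
t=19: ⟨C=(if0 p then (let y = -2 in p) else (let v = p in -4)); E={p↦1}; A=∅; R=[mulR]⟩
t=20: ⟨C=p; E={p↦1}; A=∅; R=[if0 :: mulR]⟩
t=21: ⟨C=(let v = p in -4); E={p↦1}; A=∅; R=[mulR]⟩
t=22: ⟨C=p; E={p↦1}; A=∅; R=[let v :: mulR]⟩
t=23: ⟨C=-4; E={v↦1, p↦1}; A=∅; R=[mulR]⟩
t=24: ⟨C=5; E={p↦1}; A=∅; R=[mulL(-4)]⟩
→ final value -20

Answer: -20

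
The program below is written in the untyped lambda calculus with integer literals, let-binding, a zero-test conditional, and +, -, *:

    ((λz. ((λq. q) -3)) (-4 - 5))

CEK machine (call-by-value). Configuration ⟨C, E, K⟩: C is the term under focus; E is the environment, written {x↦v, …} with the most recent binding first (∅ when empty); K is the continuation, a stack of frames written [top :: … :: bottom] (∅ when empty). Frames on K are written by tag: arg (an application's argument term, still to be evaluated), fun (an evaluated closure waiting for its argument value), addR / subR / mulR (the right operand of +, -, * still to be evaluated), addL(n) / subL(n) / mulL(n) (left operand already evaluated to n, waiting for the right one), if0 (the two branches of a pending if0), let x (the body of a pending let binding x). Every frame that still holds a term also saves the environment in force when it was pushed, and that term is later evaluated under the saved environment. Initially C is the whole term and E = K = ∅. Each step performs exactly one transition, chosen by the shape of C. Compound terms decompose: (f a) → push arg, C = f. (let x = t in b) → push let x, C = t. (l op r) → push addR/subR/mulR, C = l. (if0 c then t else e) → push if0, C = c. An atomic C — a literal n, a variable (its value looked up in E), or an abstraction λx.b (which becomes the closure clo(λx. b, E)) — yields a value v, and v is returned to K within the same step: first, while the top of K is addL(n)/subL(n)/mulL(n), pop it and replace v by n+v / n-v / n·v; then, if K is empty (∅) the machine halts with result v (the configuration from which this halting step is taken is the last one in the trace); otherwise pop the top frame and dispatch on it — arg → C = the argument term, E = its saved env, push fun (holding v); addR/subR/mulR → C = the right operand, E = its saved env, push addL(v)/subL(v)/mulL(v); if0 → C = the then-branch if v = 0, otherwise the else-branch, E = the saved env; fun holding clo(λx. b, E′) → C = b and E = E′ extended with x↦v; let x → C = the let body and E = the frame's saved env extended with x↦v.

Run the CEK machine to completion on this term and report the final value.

Answer: -3

Machine steps:
t=0: <C=((λz. ((λq. q) -3)) (-4 - 5)), E=∅, K=∅>
t=1: <C=(λz. ((λq. q) -3)), E=∅, K=[arg]>
t=2: <C=(-4 - 5), E=∅, K=[fun]>
t=3: <C=-4, E=∅, K=[subR :: fun]>
t=4: <C=5, E=∅, K=[subL(-4) :: fun]>
t=5: <C=((λq. q) -3), E={z↦-9}, K=∅>
t=6: <C=(λq. q), E={z↦-9}, K=[arg]>
t=7: <C=-3, E={z↦-9}, K=[fun]>
t=8: <C=q, E={q↦-3, z↦-9}, K=∅>
→ final value -3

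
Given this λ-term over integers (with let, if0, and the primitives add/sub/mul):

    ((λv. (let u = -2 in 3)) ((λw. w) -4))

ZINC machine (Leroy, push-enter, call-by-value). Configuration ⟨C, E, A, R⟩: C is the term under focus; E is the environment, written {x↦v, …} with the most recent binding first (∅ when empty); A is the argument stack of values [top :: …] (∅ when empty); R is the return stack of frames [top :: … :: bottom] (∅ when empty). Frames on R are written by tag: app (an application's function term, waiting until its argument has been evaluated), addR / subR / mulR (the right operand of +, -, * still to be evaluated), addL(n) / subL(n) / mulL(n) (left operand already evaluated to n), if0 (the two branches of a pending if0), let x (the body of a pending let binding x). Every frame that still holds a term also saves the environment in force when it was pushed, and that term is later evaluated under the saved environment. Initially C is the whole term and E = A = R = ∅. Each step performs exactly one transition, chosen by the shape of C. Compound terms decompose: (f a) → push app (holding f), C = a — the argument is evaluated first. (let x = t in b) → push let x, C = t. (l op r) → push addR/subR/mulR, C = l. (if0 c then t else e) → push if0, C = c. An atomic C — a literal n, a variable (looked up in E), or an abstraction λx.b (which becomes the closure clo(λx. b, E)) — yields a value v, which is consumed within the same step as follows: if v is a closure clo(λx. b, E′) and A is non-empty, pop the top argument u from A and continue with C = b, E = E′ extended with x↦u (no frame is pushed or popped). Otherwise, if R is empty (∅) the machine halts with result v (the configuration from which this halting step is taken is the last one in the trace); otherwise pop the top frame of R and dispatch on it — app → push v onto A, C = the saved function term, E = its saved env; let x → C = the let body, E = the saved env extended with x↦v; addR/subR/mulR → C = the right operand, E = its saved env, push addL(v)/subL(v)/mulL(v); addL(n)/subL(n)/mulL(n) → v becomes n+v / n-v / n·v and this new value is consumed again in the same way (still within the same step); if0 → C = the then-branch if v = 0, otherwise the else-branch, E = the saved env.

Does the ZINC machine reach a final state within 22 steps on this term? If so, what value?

Answer: 3

Derivation:
[0] [C=((λv. (let u = -2 in 3)) ((λw. w) -4)) | E=∅ | A=∅ | R=∅]
[1] [C=((λw. w) -4) | E=∅ | A=∅ | R=[app]]
[2] [C=-4 | E=∅ | A=∅ | R=[app :: app]]
[3] [C=(λw. w) | E=∅ | A=[-4] | R=[app]]
[4] [C=w | E={w↦-4} | A=∅ | R=[app]]
[5] [C=(λv. (let u = -2 in 3)) | E=∅ | A=[-4] | R=∅]
[6] [C=(let u = -2 in 3) | E={v↦-4} | A=∅ | R=∅]
[7] [C=-2 | E={v↦-4} | A=∅ | R=[let u]]
[8] [C=3 | E={u↦-2, v↦-4} | A=∅ | R=∅]
→ final value 3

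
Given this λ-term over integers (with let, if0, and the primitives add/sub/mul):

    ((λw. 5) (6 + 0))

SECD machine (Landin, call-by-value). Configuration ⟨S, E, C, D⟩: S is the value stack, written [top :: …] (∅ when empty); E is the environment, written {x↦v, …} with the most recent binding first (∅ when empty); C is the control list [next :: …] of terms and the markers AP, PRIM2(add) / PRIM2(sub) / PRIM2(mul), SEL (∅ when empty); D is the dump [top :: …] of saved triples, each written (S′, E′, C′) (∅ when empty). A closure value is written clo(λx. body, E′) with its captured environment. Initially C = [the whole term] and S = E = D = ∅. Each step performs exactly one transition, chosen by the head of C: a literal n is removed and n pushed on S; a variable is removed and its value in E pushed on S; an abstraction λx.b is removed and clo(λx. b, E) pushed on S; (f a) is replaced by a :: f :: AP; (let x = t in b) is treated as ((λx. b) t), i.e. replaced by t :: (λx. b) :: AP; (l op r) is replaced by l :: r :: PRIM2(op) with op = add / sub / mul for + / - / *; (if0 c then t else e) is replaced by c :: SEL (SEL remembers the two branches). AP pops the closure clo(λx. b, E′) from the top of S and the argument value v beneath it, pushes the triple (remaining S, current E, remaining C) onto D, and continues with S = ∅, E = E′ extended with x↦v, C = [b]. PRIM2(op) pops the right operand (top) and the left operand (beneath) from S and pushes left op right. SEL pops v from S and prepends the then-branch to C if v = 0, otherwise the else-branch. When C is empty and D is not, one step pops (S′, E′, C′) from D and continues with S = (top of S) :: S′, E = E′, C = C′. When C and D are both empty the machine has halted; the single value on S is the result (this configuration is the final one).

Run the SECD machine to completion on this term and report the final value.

0. ⟨S=∅; E=∅; C=[((λw. 5) (6 + 0))]; D=∅⟩
1. ⟨S=∅; E=∅; C=[(6 + 0) :: (λw. 5) :: AP]; D=∅⟩
2. ⟨S=∅; E=∅; C=[6 :: 0 :: PRIM2(add) :: (λw. 5) :: AP]; D=∅⟩
3. ⟨S=[6]; E=∅; C=[0 :: PRIM2(add) :: (λw. 5) :: AP]; D=∅⟩
4. ⟨S=[0 :: 6]; E=∅; C=[PRIM2(add) :: (λw. 5) :: AP]; D=∅⟩
5. ⟨S=[6]; E=∅; C=[(λw. 5) :: AP]; D=∅⟩
6. ⟨S=[clo(λw. 5, ∅) :: 6]; E=∅; C=[AP]; D=∅⟩
7. ⟨S=∅; E={w↦6}; C=[5]; D=[(∅, ∅, ∅)]⟩
8. ⟨S=[5]; E={w↦6}; C=∅; D=[(∅, ∅, ∅)]⟩
9. ⟨S=[5]; E=∅; C=∅; D=∅⟩
→ final value 5

Answer: 5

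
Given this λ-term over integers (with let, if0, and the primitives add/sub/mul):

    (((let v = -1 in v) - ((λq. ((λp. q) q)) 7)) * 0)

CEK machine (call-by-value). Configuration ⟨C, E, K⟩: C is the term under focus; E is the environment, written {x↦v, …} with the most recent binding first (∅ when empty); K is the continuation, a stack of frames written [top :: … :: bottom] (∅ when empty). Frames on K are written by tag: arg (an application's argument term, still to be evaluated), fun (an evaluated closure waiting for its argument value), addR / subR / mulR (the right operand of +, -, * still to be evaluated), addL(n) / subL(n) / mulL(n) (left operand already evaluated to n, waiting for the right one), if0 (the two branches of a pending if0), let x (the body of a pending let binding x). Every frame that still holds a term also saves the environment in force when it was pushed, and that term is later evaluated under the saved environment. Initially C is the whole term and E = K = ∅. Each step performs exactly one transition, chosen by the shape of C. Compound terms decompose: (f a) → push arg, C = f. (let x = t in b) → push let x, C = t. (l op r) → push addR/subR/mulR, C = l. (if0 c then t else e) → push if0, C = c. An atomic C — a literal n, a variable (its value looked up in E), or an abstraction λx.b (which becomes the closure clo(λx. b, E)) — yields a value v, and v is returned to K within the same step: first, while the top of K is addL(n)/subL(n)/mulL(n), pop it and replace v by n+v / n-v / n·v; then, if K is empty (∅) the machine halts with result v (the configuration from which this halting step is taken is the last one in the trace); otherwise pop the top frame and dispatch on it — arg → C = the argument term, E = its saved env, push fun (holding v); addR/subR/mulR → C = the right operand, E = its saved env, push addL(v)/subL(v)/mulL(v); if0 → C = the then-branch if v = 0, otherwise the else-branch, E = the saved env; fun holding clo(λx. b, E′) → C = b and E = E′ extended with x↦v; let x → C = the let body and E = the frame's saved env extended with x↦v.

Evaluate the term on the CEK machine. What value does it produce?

t=0: [C=(((let v = -1 in v) - ((λq. ((λp. q) q)) 7)) * 0) | E=∅ | K=∅]
t=1: [C=((let v = -1 in v) - ((λq. ((λp. q) q)) 7)) | E=∅ | K=[mulR]]
t=2: [C=(let v = -1 in v) | E=∅ | K=[subR :: mulR]]
t=3: [C=-1 | E=∅ | K=[let v :: subR :: mulR]]
t=4: [C=v | E={v↦-1} | K=[subR :: mulR]]
t=5: [C=((λq. ((λp. q) q)) 7) | E=∅ | K=[subL(-1) :: mulR]]
t=6: [C=(λq. ((λp. q) q)) | E=∅ | K=[arg :: subL(-1) :: mulR]]
t=7: [C=7 | E=∅ | K=[fun :: subL(-1) :: mulR]]
t=8: [C=((λp. q) q) | E={q↦7} | K=[subL(-1) :: mulR]]
t=9: [C=(λp. q) | E={q↦7} | K=[arg :: subL(-1) :: mulR]]
t=10: [C=q | E={q↦7} | K=[fun :: subL(-1) :: mulR]]
t=11: [C=q | E={p↦7, q↦7} | K=[subL(-1) :: mulR]]
t=12: [C=0 | E=∅ | K=[mulL(-8)]]
→ final value 0

Answer: 0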